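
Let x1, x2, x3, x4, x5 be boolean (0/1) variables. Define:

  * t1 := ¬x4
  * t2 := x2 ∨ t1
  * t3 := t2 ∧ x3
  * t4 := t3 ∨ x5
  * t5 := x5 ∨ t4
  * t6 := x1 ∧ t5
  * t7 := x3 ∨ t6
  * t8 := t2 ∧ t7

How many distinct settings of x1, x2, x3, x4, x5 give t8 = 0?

17

t8 = t2 ∧ t7 must be 0, so at least one of t2, t7 is 0.
Enumerating the 32 input combinations, 17 give t8 = 0 and 15 give t8 = 1.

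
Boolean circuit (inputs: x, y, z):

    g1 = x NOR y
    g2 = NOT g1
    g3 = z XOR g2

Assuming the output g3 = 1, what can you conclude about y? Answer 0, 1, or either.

Both values of y occur among assignments with g3 = 1:
  y=0: x=0, y=0, z=1
  y=1: x=0, y=1, z=0

either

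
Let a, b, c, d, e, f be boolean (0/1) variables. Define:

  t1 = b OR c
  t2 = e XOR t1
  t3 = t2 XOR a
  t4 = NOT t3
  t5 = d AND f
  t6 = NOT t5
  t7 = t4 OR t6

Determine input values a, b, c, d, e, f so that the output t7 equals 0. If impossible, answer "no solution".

Check with a=0, b=1, c=1, d=1, e=0, f=1:
t1 = b OR c = 1 OR 1 = 1
t2 = e XOR t1 = 0 XOR 1 = 1
t3 = t2 XOR a = 1 XOR 0 = 1
t4 = NOT t3 = NOT 1 = 0
t5 = d AND f = 1 AND 1 = 1
t6 = NOT t5 = NOT 1 = 0
t7 = t4 OR t6 = 0 OR 0 = 0
So t7 = 0 as required.

a=0, b=1, c=1, d=1, e=0, f=1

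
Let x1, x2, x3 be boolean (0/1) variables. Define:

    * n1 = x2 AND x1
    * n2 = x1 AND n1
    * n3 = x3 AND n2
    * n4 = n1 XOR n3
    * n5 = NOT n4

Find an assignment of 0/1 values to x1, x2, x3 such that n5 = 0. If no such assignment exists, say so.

x1=1, x2=1, x3=0

n5 = NOT n4 must be 0, so n4 = 1.
n4 = n1 XOR n3 must be 1, so n1 and n3 differ.
Check with x1=1, x2=1, x3=0:
n1 = x2 AND x1 = 1 AND 1 = 1
n2 = x1 AND n1 = 1 AND 1 = 1
n3 = x3 AND n2 = 0 AND 1 = 0
n4 = n1 XOR n3 = 1 XOR 0 = 1
n5 = NOT n4 = NOT 1 = 0
So n5 = 0 as required.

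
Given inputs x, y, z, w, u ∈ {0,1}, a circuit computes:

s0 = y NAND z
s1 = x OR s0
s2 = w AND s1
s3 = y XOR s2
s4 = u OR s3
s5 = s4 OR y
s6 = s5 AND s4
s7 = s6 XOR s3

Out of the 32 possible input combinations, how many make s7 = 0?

25

s7 = s6 XOR s3 must be 0, so s6 and s3 are equal.
Enumerating the 32 input combinations, 25 give s7 = 0 and 7 give s7 = 1.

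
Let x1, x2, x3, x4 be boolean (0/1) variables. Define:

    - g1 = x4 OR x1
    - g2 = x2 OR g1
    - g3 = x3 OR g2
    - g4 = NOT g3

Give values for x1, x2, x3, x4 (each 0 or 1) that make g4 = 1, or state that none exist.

g4 = NOT g3 must be 1, so g3 = 0.
g3 = x3 OR g2 must be 0, so both x3 = 0 and g2 = 0.
Check with x1=0, x2=0, x3=0, x4=0:
g1 = x4 OR x1 = 0 OR 0 = 0
g2 = x2 OR g1 = 0 OR 0 = 0
g3 = x3 OR g2 = 0 OR 0 = 0
g4 = NOT g3 = NOT 0 = 1
So g4 = 1 as required.

x1=0, x2=0, x3=0, x4=0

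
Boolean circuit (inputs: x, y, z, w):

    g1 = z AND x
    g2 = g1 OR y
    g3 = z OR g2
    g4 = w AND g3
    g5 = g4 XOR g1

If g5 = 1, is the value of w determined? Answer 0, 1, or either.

Both values of w occur among assignments with g5 = 1:
  w=0: x=1, y=0, z=1, w=0
  w=1: x=0, y=0, z=1, w=1

either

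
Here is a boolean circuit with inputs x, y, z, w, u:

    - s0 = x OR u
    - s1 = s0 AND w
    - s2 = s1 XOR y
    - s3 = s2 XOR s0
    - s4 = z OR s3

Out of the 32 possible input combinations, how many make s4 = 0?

8

s4 = z OR s3 must be 0, so both z = 0 and s3 = 0.
s3 = s2 XOR s0 must be 0, so s2 and s0 are equal.
Enumerating the 32 input combinations, 8 give s4 = 0 and 24 give s4 = 1.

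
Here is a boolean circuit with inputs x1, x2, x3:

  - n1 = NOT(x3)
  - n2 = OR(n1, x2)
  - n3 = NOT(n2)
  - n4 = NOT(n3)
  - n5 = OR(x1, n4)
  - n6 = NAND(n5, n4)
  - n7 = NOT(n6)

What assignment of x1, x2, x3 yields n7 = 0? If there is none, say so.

n7 = NOT(n6) must be 0, so n6 = 1.
Check with x1=1, x2=0, x3=1:
n1 = NOT(x3) = NOT 1 = 0
n2 = OR(n1, x2) = OR(0, 0) = 0
n3 = NOT(n2) = NOT 0 = 1
n4 = NOT(n3) = NOT 1 = 0
n5 = OR(x1, n4) = OR(1, 0) = 1
n6 = NAND(n5, n4) = NAND(1, 0) = 1
n7 = NOT(n6) = NOT 1 = 0
So n7 = 0 as required.

x1=1, x2=0, x3=1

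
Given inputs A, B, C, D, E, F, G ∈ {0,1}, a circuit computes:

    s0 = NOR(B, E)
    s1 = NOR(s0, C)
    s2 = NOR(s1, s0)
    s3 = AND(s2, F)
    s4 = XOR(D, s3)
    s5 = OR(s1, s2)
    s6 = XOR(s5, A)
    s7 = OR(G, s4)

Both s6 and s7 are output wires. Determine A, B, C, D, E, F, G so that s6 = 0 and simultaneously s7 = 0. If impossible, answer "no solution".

A=1 B=1 C=0 D=0 E=0 F=0 G=0

Check with A=1 B=1 C=0 D=0 E=0 F=0 G=0:
s0 = NOR(B, E) = NOR(1, 0) = 0
s1 = NOR(s0, C) = NOR(0, 0) = 1
s2 = NOR(s1, s0) = NOR(1, 0) = 0
s3 = AND(s2, F) = AND(0, 0) = 0
s4 = XOR(D, s3) = XOR(0, 0) = 0
s5 = OR(s1, s2) = OR(1, 0) = 1
s6 = XOR(s5, A) = XOR(1, 1) = 0
s7 = OR(G, s4) = OR(0, 0) = 0
So s6 = 0 and s7 = 0.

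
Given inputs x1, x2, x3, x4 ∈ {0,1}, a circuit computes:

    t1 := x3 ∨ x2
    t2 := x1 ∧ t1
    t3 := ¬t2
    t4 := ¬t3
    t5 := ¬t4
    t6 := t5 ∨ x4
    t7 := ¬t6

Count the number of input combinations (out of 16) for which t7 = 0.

t7 = ¬t6 must be 0, so t6 = 1.
t6 = t5 ∨ x4 must be 1, so at least one of t5, x4 is 1.
Enumerating the 16 input combinations, 13 give t7 = 0 and 3 give t7 = 1.

13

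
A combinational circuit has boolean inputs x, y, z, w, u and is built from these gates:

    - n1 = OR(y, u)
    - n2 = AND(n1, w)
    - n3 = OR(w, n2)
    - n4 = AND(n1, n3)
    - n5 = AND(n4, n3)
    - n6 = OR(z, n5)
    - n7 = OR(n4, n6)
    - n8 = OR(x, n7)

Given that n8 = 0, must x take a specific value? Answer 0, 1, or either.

0

n8 = OR(x, n7) must be 0, so both x = 0 and n7 = 0.
Every assignment with n8 = 0 has x = 0; there are 5 such assignment(s).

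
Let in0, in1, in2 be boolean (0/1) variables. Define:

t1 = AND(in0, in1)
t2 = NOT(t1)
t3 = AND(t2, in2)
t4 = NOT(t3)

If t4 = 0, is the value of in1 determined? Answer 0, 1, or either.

either

Both values of in1 occur among assignments with t4 = 0:
  in1=0: in0=0, in1=0, in2=1
  in1=1: in0=0, in1=1, in2=1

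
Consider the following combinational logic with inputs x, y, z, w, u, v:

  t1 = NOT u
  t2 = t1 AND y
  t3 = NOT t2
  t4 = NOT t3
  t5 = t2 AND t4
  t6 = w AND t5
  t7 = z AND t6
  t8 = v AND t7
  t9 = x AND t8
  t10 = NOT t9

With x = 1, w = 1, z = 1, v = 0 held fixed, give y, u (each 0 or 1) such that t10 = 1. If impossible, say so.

y=0, u=1

t10 = NOT t9 must be 1, so t9 = 0.
Check with x = 1, w = 1, z = 1, v = 0 and y=0, u=1:
t1 = NOT u = NOT 1 = 0
t2 = t1 AND y = 0 AND 0 = 0
t3 = NOT t2 = NOT 0 = 1
t4 = NOT t3 = NOT 1 = 0
t5 = t2 AND t4 = 0 AND 0 = 0
t6 = w AND t5 = 1 AND 0 = 0
t7 = z AND t6 = 1 AND 0 = 0
t8 = v AND t7 = 0 AND 0 = 0
t9 = x AND t8 = 1 AND 0 = 0
t10 = NOT t9 = NOT 0 = 1
So t10 = 1.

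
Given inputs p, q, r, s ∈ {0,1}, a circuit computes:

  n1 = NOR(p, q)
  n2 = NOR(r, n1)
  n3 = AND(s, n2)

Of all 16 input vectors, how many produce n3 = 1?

3

n3 = AND(s, n2) must be 1, so both s = 1 and n2 = 1.
n2 = NOR(r, n1) must be 1, so both r = 0 and n1 = 0.
n1 = NOR(p, q) must be 0, so at least one of p, q is 1.
Satisfying assignments:
  p=0, q=1, r=0, s=1
  p=1, q=0, r=0, s=1
  p=1, q=1, r=0, s=1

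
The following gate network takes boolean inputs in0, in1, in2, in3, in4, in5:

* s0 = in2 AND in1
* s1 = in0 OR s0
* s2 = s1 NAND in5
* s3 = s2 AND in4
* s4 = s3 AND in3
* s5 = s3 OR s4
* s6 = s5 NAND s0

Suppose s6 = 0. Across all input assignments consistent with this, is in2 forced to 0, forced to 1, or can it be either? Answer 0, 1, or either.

s6 = s5 NAND s0 must be 0, so both s5 = 1 and s0 = 1.
Every assignment with s6 = 0 has in2 = 1; there are 4 such assignment(s).
  in0=0, in1=1, in2=1, in3=0, in4=1, in5=0
  in0=0, in1=1, in2=1, in3=1, in4=1, in5=0
  in0=1, in1=1, in2=1, in3=0, in4=1, in5=0
  in0=1, in1=1, in2=1, in3=1, in4=1, in5=0

1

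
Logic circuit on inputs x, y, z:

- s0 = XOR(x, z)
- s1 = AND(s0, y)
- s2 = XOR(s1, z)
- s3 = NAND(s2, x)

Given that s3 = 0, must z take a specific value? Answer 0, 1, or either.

either

Both values of z occur among assignments with s3 = 0:
  z=0: x=1, y=1, z=0
  z=1: x=1, y=0, z=1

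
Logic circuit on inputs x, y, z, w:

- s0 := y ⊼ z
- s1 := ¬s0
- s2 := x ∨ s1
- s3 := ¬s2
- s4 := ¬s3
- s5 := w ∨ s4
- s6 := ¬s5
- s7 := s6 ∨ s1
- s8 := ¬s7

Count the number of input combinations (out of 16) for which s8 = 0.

7

s8 = ¬s7 must be 0, so s7 = 1.
s7 = s6 ∨ s1 must be 1, so at least one of s6, s1 is 1.
Enumerating the 16 input combinations, 7 give s8 = 0 and 9 give s8 = 1.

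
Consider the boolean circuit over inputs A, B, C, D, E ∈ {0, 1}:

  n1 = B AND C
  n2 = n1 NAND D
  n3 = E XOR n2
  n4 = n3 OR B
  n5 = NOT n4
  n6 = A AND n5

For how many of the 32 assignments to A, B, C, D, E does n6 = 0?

n6 = A AND n5 must be 0, so at least one of A, n5 is 0.
Enumerating the 32 input combinations, 28 give n6 = 0 and 4 give n6 = 1.

28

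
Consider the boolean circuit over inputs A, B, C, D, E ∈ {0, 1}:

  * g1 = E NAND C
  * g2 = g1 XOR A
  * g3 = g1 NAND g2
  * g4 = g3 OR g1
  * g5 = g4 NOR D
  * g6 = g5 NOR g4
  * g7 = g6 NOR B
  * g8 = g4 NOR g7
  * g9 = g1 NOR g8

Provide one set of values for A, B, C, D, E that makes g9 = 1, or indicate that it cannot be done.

A=0, B=0, C=1, D=0, E=1

g9 = g1 NOR g8 must be 1, so both g1 = 0 and g8 = 0.
g1 = E NAND C must be 0, so both E = 1 and C = 1.
g8 = g4 NOR g7 must be 0, so at least one of g4, g7 is 1.
Check with A=0, B=0, C=1, D=0, E=1:
g1 = E NAND C = 1 NAND 1 = 0
g2 = g1 XOR A = 0 XOR 0 = 0
g3 = g1 NAND g2 = 0 NAND 0 = 1
g4 = g3 OR g1 = 1 OR 0 = 1
g5 = g4 NOR D = 1 NOR 0 = 0
g6 = g5 NOR g4 = 0 NOR 1 = 0
g7 = g6 NOR B = 0 NOR 0 = 1
g8 = g4 NOR g7 = 1 NOR 1 = 0
g9 = g1 NOR g8 = 0 NOR 0 = 1
So g9 = 1 as required.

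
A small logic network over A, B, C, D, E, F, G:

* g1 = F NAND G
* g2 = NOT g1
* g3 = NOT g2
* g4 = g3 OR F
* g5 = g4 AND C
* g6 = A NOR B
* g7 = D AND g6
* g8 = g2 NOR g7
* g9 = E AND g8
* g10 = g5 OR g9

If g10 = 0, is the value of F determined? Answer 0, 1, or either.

either

Both values of F occur among assignments with g10 = 0:
  F=0: A=0, B=0, C=0, D=0, E=0, F=0, G=0
  F=1: A=0, B=0, C=0, D=0, E=0, F=1, G=0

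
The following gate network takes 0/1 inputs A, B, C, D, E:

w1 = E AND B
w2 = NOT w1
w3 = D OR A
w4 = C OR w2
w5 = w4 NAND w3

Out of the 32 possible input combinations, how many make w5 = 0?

21

w5 = w4 NAND w3 must be 0, so both w4 = 1 and w3 = 1.
w4 = C OR w2 must be 1, so at least one of C, w2 is 1.
Enumerating the 32 input combinations, 21 give w5 = 0 and 11 give w5 = 1.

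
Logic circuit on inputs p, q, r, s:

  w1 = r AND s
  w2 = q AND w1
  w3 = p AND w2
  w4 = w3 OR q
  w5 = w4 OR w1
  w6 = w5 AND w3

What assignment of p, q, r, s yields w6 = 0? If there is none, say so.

p=0, q=0, r=1, s=0

w6 = w5 AND w3 must be 0, so at least one of w5, w3 is 0.
Check with p=0, q=0, r=1, s=0:
w1 = r AND s = 1 AND 0 = 0
w2 = q AND w1 = 0 AND 0 = 0
w3 = p AND w2 = 0 AND 0 = 0
w4 = w3 OR q = 0 OR 0 = 0
w5 = w4 OR w1 = 0 OR 0 = 0
w6 = w5 AND w3 = 0 AND 0 = 0
So w6 = 0 as required.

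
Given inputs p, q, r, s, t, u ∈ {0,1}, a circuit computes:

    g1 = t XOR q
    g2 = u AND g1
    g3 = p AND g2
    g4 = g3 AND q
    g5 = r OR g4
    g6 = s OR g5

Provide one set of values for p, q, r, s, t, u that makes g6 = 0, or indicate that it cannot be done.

Check with p=0, q=1, r=0, s=0, t=0, u=1:
g1 = t XOR q = 0 XOR 1 = 1
g2 = u AND g1 = 1 AND 1 = 1
g3 = p AND g2 = 0 AND 1 = 0
g4 = g3 AND q = 0 AND 1 = 0
g5 = r OR g4 = 0 OR 0 = 0
g6 = s OR g5 = 0 OR 0 = 0
So g6 = 0 as required.

p=0, q=1, r=0, s=0, t=0, u=1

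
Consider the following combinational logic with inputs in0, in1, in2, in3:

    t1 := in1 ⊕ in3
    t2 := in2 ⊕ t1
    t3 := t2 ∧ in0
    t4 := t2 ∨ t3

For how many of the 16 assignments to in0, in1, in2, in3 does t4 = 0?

t4 = t2 ∨ t3 must be 0, so both t2 = 0 and t3 = 0.
t2 = in2 ⊕ t1 must be 0, so in2 and t1 are equal.
Enumerating the 16 input combinations, 8 give t4 = 0 and 8 give t4 = 1.

8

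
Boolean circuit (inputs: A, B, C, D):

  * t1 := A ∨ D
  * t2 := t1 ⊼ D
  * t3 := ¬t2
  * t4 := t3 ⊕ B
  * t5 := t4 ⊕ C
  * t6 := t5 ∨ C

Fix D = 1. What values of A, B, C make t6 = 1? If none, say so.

t6 = t5 ∨ C must be 1, so at least one of t5, C is 1.
Check with D = 1 and A=1, B=1, C=1:
t1 = A ∨ D = 1 ∨ 1 = 1
t2 = t1 ⊼ D = 1 ⊼ 1 = 0
t3 = ¬t2 = ¬0 = 1
t4 = t3 ⊕ B = 1 ⊕ 1 = 0
t5 = t4 ⊕ C = 0 ⊕ 1 = 1
t6 = t5 ∨ C = 1 ∨ 1 = 1
So t6 = 1.

A=1, B=1, C=1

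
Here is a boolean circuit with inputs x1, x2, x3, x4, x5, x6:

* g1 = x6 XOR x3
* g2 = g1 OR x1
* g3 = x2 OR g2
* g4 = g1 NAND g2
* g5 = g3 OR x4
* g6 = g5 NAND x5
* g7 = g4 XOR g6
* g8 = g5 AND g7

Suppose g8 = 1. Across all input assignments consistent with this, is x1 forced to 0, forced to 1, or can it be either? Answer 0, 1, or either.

either

Both values of x1 occur among assignments with g8 = 1:
  x1=0: x1=0, x2=0, x3=0, x4=0, x5=0, x6=1
  x1=1: x1=1, x2=0, x3=0, x4=0, x5=0, x6=1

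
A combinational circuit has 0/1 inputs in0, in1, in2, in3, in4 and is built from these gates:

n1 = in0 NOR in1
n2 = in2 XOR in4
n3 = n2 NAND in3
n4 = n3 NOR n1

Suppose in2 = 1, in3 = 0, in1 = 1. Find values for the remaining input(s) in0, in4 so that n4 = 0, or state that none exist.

n4 = n3 NOR n1 must be 0, so at least one of n3, n1 is 1.
Check with in2 = 1, in3 = 0, in1 = 1 and in0=0, in4=0:
n1 = in0 NOR in1 = 0 NOR 1 = 0
n2 = in2 XOR in4 = 1 XOR 0 = 1
n3 = n2 NAND in3 = 1 NAND 0 = 1
n4 = n3 NOR n1 = 1 NOR 0 = 0
So n4 = 0.

in0=0, in4=0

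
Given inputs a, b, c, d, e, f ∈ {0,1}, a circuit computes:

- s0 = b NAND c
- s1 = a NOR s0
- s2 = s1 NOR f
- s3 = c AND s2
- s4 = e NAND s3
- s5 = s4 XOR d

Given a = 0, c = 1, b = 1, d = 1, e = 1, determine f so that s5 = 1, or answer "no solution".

With a = 0, c = 1, b = 1, d = 1, e = 1 fixed, none of the 2 settings of f give s5 = 1.
For example, with f=0:
s0 = b NAND c = 1 NAND 1 = 0
s1 = a NOR s0 = 0 NOR 0 = 1
s2 = s1 NOR f = 1 NOR 0 = 0
s3 = c AND s2 = 1 AND 0 = 0
s4 = e NAND s3 = 1 NAND 0 = 1
s5 = s4 XOR d = 1 XOR 1 = 0
giving s5 = 0 ≠ 1.

no solution exists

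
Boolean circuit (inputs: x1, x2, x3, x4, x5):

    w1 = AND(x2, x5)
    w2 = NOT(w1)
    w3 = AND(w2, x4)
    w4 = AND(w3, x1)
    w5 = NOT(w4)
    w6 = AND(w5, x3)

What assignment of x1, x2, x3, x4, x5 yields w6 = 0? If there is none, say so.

w6 = AND(w5, x3) must be 0, so at least one of w5, x3 is 0.
Check with x1=1, x2=1, x3=0, x4=1, x5=0:
w1 = AND(x2, x5) = AND(1, 0) = 0
w2 = NOT(w1) = NOT 0 = 1
w3 = AND(w2, x4) = AND(1, 1) = 1
w4 = AND(w3, x1) = AND(1, 1) = 1
w5 = NOT(w4) = NOT 1 = 0
w6 = AND(w5, x3) = AND(0, 0) = 0
So w6 = 0 as required.

x1=1, x2=1, x3=0, x4=1, x5=0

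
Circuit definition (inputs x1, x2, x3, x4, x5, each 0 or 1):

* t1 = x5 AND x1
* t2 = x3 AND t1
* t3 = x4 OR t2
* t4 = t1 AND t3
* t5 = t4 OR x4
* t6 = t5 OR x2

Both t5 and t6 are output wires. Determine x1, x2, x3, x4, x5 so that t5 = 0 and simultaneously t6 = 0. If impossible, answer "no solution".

Check with x1=0, x2=0, x3=1, x4=0, x5=1:
t1 = x5 AND x1 = 1 AND 0 = 0
t2 = x3 AND t1 = 1 AND 0 = 0
t3 = x4 OR t2 = 0 OR 0 = 0
t4 = t1 AND t3 = 0 AND 0 = 0
t5 = t4 OR x4 = 0 OR 0 = 0
t6 = t5 OR x2 = 0 OR 0 = 0
So t5 = 0 and t6 = 0.

x1=0, x2=0, x3=1, x4=0, x5=1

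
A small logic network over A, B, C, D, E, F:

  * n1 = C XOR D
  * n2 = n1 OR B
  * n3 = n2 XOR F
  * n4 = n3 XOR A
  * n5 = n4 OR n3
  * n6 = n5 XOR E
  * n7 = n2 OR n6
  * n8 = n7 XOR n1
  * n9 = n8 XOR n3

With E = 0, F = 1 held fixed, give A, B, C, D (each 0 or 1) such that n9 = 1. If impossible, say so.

n9 = n8 XOR n3 must be 1, so n8 and n3 differ.
Check with E = 0, F = 1 and A=1, B=1, C=0, D=0:
n1 = C XOR D = 0 XOR 0 = 0
n2 = n1 OR B = 0 OR 1 = 1
n3 = n2 XOR F = 1 XOR 1 = 0
n4 = n3 XOR A = 0 XOR 1 = 1
n5 = n4 OR n3 = 1 OR 0 = 1
n6 = n5 XOR E = 1 XOR 0 = 1
n7 = n2 OR n6 = 1 OR 1 = 1
n8 = n7 XOR n1 = 1 XOR 0 = 1
n9 = n8 XOR n3 = 1 XOR 0 = 1
So n9 = 1.

A=1, B=1, C=0, D=0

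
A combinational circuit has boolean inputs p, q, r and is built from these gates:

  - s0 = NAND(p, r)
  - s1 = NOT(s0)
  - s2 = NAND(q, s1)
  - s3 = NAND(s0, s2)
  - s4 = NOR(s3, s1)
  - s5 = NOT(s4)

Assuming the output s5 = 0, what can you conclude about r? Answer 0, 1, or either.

either

Both values of r occur among assignments with s5 = 0:
  r=0: p=0, q=0, r=0
  r=1: p=0, q=0, r=1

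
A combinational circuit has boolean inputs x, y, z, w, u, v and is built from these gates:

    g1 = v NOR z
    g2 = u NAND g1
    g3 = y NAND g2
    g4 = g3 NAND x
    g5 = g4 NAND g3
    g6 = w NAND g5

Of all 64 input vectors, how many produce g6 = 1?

41

g6 = w NAND g5 must be 1, so at least one of w, g5 is 0.
Enumerating the 64 input combinations, 41 give g6 = 1 and 23 give g6 = 0.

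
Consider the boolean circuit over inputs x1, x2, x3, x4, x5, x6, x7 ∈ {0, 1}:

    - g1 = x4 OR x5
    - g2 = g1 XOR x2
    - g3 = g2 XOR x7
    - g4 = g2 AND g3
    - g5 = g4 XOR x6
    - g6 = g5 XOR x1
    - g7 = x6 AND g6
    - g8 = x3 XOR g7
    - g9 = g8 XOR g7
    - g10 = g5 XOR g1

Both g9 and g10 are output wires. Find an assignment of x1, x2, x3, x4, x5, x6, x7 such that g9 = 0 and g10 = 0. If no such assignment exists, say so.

x1=0 x2=0 x3=0 x4=0 x5=1 x6=1 x7=1

Check with x1=0 x2=0 x3=0 x4=0 x5=1 x6=1 x7=1:
g1 = x4 OR x5 = 0 OR 1 = 1
g2 = g1 XOR x2 = 1 XOR 0 = 1
g3 = g2 XOR x7 = 1 XOR 1 = 0
g4 = g2 AND g3 = 1 AND 0 = 0
g5 = g4 XOR x6 = 0 XOR 1 = 1
g6 = g5 XOR x1 = 1 XOR 0 = 1
g7 = x6 AND g6 = 1 AND 1 = 1
g8 = x3 XOR g7 = 0 XOR 1 = 1
g9 = g8 XOR g7 = 1 XOR 1 = 0
g10 = g5 XOR g1 = 1 XOR 1 = 0
So g9 = 0 and g10 = 0.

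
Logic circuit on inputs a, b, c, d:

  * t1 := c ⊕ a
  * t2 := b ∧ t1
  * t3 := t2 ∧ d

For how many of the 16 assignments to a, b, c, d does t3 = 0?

14

t3 = t2 ∧ d must be 0, so at least one of t2, d is 0.
Enumerating the 16 input combinations, 14 give t3 = 0 and 2 give t3 = 1.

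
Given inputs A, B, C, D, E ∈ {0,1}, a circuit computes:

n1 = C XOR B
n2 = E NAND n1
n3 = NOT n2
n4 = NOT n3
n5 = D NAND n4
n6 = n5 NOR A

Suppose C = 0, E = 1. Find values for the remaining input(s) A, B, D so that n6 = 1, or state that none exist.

Check with C = 0, E = 1 and A=0, B=0, D=1:
n1 = C XOR B = 0 XOR 0 = 0
n2 = E NAND n1 = 1 NAND 0 = 1
n3 = NOT n2 = NOT 1 = 0
n4 = NOT n3 = NOT 0 = 1
n5 = D NAND n4 = 1 NAND 1 = 0
n6 = n5 NOR A = 0 NOR 0 = 1
So n6 = 1.

A=0, B=0, D=1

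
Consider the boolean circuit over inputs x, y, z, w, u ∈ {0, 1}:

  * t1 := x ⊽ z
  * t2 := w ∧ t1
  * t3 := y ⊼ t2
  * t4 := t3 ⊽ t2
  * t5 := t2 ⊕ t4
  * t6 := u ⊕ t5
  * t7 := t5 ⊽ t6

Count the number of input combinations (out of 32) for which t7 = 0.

18

t7 = t5 ⊽ t6 must be 0, so at least one of t5, t6 is 1.
Enumerating the 32 input combinations, 18 give t7 = 0 and 14 give t7 = 1.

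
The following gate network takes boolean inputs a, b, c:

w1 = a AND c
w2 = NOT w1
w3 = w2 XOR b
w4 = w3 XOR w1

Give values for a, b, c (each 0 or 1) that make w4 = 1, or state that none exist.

a=0 b=0 c=1

w4 = w3 XOR w1 must be 1, so w3 and w1 differ.
Check with a=0 b=0 c=1:
w1 = a AND c = 0 AND 1 = 0
w2 = NOT w1 = NOT 0 = 1
w3 = w2 XOR b = 1 XOR 0 = 1
w4 = w3 XOR w1 = 1 XOR 0 = 1
So w4 = 1 as required.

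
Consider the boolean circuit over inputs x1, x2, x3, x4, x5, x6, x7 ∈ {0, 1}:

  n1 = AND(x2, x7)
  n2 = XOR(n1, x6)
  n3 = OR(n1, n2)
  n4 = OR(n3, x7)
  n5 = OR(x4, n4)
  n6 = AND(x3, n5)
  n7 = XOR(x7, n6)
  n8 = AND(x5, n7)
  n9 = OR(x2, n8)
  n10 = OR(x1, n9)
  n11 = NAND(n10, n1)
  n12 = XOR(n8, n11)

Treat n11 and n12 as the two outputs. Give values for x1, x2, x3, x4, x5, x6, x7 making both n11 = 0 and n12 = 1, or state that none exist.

x1=0, x2=1, x3=0, x4=1, x5=1, x6=1, x7=1

Check with x1=0, x2=1, x3=0, x4=1, x5=1, x6=1, x7=1:
n1 = AND(x2, x7) = AND(1, 1) = 1
n2 = XOR(n1, x6) = XOR(1, 1) = 0
n3 = OR(n1, n2) = OR(1, 0) = 1
n4 = OR(n3, x7) = OR(1, 1) = 1
n5 = OR(x4, n4) = OR(1, 1) = 1
n6 = AND(x3, n5) = AND(0, 1) = 0
n7 = XOR(x7, n6) = XOR(1, 0) = 1
n8 = AND(x5, n7) = AND(1, 1) = 1
n9 = OR(x2, n8) = OR(1, 1) = 1
n10 = OR(x1, n9) = OR(0, 1) = 1
n11 = NAND(n10, n1) = NAND(1, 1) = 0
n12 = XOR(n8, n11) = XOR(1, 0) = 1
So n11 = 0 and n12 = 1.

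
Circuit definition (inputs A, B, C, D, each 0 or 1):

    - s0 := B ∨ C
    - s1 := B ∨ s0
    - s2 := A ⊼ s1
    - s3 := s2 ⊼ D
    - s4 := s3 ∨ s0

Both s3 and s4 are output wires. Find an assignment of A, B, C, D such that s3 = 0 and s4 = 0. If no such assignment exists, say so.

Check with A=1, B=0, C=0, D=1:
s0 = B ∨ C = 0 ∨ 0 = 0
s1 = B ∨ s0 = 0 ∨ 0 = 0
s2 = A ⊼ s1 = 1 ⊼ 0 = 1
s3 = s2 ⊼ D = 1 ⊼ 1 = 0
s4 = s3 ∨ s0 = 0 ∨ 0 = 0
So s3 = 0 and s4 = 0.

A=1, B=0, C=0, D=1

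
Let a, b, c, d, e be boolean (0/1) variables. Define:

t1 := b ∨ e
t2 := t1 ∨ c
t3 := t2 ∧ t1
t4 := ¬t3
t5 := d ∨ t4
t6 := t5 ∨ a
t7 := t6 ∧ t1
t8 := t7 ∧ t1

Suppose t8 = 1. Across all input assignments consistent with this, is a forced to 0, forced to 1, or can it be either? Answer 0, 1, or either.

Both values of a occur among assignments with t8 = 1:
  a=0: a=0, b=0, c=0, d=1, e=1
  a=1: a=1, b=0, c=0, d=0, e=1

either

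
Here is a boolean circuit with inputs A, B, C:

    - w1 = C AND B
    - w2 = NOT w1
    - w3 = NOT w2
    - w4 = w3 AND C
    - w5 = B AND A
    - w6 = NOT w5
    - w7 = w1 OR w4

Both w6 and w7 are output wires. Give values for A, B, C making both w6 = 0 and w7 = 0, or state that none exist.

A=1 B=1 C=0

Check with A=1 B=1 C=0:
w1 = C AND B = 0 AND 1 = 0
w2 = NOT w1 = NOT 0 = 1
w3 = NOT w2 = NOT 1 = 0
w4 = w3 AND C = 0 AND 0 = 0
w5 = B AND A = 1 AND 1 = 1
w6 = NOT w5 = NOT 1 = 0
w7 = w1 OR w4 = 0 OR 0 = 0
So w6 = 0 and w7 = 0.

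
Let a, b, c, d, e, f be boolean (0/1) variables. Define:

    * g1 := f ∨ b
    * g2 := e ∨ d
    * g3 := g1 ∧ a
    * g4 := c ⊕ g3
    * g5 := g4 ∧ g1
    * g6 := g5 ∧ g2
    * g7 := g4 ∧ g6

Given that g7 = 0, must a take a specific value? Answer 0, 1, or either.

either

Both values of a occur among assignments with g7 = 0:
  a=0: a=0, b=0, c=0, d=0, e=0, f=0
  a=1: a=1, b=0, c=0, d=0, e=0, f=0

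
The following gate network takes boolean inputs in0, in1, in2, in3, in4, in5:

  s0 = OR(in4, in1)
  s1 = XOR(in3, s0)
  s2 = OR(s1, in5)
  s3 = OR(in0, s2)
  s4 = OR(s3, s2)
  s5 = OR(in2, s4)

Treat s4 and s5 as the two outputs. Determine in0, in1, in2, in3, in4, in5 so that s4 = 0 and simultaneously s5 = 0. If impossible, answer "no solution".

Check with in0=0, in1=0, in2=0, in3=1, in4=1, in5=0:
s0 = OR(in4, in1) = OR(1, 0) = 1
s1 = XOR(in3, s0) = XOR(1, 1) = 0
s2 = OR(s1, in5) = OR(0, 0) = 0
s3 = OR(in0, s2) = OR(0, 0) = 0
s4 = OR(s3, s2) = OR(0, 0) = 0
s5 = OR(in2, s4) = OR(0, 0) = 0
So s4 = 0 and s5 = 0.

in0=0, in1=0, in2=0, in3=1, in4=1, in5=0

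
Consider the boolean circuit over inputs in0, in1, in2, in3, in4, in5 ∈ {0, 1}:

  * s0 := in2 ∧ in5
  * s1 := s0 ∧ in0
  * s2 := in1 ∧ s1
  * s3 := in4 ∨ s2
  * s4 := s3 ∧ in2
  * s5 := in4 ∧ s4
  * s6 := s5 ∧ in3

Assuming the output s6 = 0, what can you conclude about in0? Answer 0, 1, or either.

Both values of in0 occur among assignments with s6 = 0:
  in0=0: in0=0, in1=0, in2=0, in3=0, in4=0, in5=0
  in0=1: in0=1, in1=0, in2=0, in3=0, in4=0, in5=0

either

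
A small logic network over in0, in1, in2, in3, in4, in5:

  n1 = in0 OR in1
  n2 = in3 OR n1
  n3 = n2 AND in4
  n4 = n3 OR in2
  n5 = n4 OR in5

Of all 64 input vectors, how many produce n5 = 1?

55

n5 = n4 OR in5 must be 1, so at least one of n4, in5 is 1.
Enumerating the 64 input combinations, 55 give n5 = 1 and 9 give n5 = 0.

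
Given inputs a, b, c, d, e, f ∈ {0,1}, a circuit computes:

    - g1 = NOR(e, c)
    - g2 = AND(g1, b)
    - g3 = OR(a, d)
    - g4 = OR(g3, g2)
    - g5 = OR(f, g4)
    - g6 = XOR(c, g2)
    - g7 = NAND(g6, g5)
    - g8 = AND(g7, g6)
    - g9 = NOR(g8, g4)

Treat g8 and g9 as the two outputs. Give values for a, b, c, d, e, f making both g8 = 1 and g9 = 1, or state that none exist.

no solution exists

Across all 64 input combinations, none give both g8 = 1 and g9 = 1.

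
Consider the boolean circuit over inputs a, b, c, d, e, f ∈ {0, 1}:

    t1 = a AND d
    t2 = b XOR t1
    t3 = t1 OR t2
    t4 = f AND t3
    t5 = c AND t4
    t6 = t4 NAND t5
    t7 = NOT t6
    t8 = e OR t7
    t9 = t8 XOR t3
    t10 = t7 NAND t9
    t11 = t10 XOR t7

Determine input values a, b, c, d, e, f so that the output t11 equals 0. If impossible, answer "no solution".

Check with a=0, b=1, c=1, d=0, e=1, f=1:
t1 = a AND d = 0 AND 0 = 0
t2 = b XOR t1 = 1 XOR 0 = 1
t3 = t1 OR t2 = 0 OR 1 = 1
t4 = f AND t3 = 1 AND 1 = 1
t5 = c AND t4 = 1 AND 1 = 1
t6 = t4 NAND t5 = 1 NAND 1 = 0
t7 = NOT t6 = NOT 0 = 1
t8 = e OR t7 = 1 OR 1 = 1
t9 = t8 XOR t3 = 1 XOR 1 = 0
t10 = t7 NAND t9 = 1 NAND 0 = 1
t11 = t10 XOR t7 = 1 XOR 1 = 0
So t11 = 0 as required.

a=0, b=1, c=1, d=0, e=1, f=1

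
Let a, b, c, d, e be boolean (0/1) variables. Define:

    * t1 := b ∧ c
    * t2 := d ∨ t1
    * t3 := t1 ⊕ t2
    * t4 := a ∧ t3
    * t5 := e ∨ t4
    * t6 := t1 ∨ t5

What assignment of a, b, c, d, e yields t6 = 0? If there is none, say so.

t6 = t1 ∨ t5 must be 0, so both t1 = 0 and t5 = 0.
Check with a=1 b=1 c=0 d=0 e=0:
t1 = b ∧ c = 1 ∧ 0 = 0
t2 = d ∨ t1 = 0 ∨ 0 = 0
t3 = t1 ⊕ t2 = 0 ⊕ 0 = 0
t4 = a ∧ t3 = 1 ∧ 0 = 0
t5 = e ∨ t4 = 0 ∨ 0 = 0
t6 = t1 ∨ t5 = 0 ∨ 0 = 0
So t6 = 0 as required.

a=1 b=1 c=0 d=0 e=0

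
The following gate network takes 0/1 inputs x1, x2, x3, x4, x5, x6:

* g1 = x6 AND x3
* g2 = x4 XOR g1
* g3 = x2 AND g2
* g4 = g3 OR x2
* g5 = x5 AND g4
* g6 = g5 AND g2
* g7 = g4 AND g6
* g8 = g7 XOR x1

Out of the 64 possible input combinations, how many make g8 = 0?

g8 = g7 XOR x1 must be 0, so g7 and x1 are equal.
Enumerating the 64 input combinations, 32 give g8 = 0 and 32 give g8 = 1.

32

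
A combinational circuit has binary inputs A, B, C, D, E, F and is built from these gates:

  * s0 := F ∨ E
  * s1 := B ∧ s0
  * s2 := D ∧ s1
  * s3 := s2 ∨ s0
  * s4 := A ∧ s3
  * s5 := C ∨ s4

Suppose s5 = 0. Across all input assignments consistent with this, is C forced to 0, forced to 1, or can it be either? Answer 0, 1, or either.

0

s5 = C ∨ s4 must be 0, so both C = 0 and s4 = 0.
s4 = A ∧ s3 must be 0, so at least one of A, s3 is 0.
Every assignment with s5 = 0 has C = 0; there are 20 such assignment(s).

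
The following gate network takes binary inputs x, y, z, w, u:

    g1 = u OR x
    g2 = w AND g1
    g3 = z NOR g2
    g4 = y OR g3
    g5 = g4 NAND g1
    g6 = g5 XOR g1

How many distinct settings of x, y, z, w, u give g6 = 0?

9

g6 = g5 XOR g1 must be 0, so g5 and g1 are equal.
Enumerating the 32 input combinations, 9 give g6 = 0 and 23 give g6 = 1.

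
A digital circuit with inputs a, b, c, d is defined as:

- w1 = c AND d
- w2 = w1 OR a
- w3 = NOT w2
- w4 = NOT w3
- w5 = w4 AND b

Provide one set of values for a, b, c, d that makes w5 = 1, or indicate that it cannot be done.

a=0, b=1, c=1, d=1

w5 = w4 AND b must be 1, so both w4 = 1 and b = 1.
w4 = NOT w3 must be 1, so w3 = 0.
w3 = NOT w2 must be 0, so w2 = 1.
Check with a=0, b=1, c=1, d=1:
w1 = c AND d = 1 AND 1 = 1
w2 = w1 OR a = 1 OR 0 = 1
w3 = NOT w2 = NOT 1 = 0
w4 = NOT w3 = NOT 0 = 1
w5 = w4 AND b = 1 AND 1 = 1
So w5 = 1 as required.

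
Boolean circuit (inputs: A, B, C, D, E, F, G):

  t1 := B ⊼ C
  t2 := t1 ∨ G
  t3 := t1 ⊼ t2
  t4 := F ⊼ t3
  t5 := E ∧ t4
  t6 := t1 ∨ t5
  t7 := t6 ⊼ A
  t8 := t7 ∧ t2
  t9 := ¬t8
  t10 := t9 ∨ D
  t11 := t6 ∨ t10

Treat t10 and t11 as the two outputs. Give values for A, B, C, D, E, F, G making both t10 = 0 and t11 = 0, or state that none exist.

A=1 B=1 C=1 D=0 E=1 F=1 G=1

Check with A=1 B=1 C=1 D=0 E=1 F=1 G=1:
t1 = B ⊼ C = 1 ⊼ 1 = 0
t2 = t1 ∨ G = 0 ∨ 1 = 1
t3 = t1 ⊼ t2 = 0 ⊼ 1 = 1
t4 = F ⊼ t3 = 1 ⊼ 1 = 0
t5 = E ∧ t4 = 1 ∧ 0 = 0
t6 = t1 ∨ t5 = 0 ∨ 0 = 0
t7 = t6 ⊼ A = 0 ⊼ 1 = 1
t8 = t7 ∧ t2 = 1 ∧ 1 = 1
t9 = ¬t8 = ¬1 = 0
t10 = t9 ∨ D = 0 ∨ 0 = 0
t11 = t6 ∨ t10 = 0 ∨ 0 = 0
So t10 = 0 and t11 = 0.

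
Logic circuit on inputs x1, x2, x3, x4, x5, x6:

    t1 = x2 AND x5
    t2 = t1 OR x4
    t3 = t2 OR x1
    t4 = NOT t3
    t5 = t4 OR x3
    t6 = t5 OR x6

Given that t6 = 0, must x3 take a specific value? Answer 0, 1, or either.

0

t6 = t5 OR x6 must be 0, so both t5 = 0 and x6 = 0.
Every assignment with t6 = 0 has x3 = 0; there are 13 such assignment(s).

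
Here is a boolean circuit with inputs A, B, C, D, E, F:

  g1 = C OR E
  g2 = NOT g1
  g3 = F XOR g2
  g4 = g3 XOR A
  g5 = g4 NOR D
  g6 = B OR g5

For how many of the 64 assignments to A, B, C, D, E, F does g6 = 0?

24

g6 = B OR g5 must be 0, so both B = 0 and g5 = 0.
Enumerating the 64 input combinations, 24 give g6 = 0 and 40 give g6 = 1.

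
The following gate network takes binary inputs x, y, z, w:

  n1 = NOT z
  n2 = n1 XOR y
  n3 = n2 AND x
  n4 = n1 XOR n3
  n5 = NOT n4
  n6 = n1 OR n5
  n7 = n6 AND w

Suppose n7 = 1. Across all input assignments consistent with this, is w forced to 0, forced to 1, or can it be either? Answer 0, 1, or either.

n7 = n6 AND w must be 1, so both n6 = 1 and w = 1.
Every assignment with n7 = 1 has w = 1; there are 7 such assignment(s).

1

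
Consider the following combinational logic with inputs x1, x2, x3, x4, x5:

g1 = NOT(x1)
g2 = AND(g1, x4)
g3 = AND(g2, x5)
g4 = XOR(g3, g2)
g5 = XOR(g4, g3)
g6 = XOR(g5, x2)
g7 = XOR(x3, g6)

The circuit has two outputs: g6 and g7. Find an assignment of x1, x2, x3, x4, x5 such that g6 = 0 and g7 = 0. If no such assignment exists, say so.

x1=1 x2=0 x3=0 x4=1 x5=0

Check with x1=1 x2=0 x3=0 x4=1 x5=0:
g1 = NOT(x1) = NOT 1 = 0
g2 = AND(g1, x4) = AND(0, 1) = 0
g3 = AND(g2, x5) = AND(0, 0) = 0
g4 = XOR(g3, g2) = XOR(0, 0) = 0
g5 = XOR(g4, g3) = XOR(0, 0) = 0
g6 = XOR(g5, x2) = XOR(0, 0) = 0
g7 = XOR(x3, g6) = XOR(0, 0) = 0
So g6 = 0 and g7 = 0.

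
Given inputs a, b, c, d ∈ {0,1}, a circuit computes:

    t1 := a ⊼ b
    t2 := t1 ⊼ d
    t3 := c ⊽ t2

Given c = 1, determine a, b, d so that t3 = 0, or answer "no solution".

t3 = c ⊽ t2 must be 0, so at least one of c, t2 is 1.
Check with c = 1 and a=1, b=0, d=0:
t1 = a ⊼ b = 1 ⊼ 0 = 1
t2 = t1 ⊼ d = 1 ⊼ 0 = 1
t3 = c ⊽ t2 = 1 ⊽ 1 = 0
So t3 = 0.

a=1, b=0, d=0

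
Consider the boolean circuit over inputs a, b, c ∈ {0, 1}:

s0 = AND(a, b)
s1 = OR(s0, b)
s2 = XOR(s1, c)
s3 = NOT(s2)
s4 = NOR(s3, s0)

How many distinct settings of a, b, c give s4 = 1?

3

s4 = NOR(s3, s0) must be 1, so both s3 = 0 and s0 = 0.
s3 = NOT(s2) must be 0, so s2 = 1.
Satisfying assignments:
  a=0, b=0, c=1
  a=0, b=1, c=0
  a=1, b=0, c=1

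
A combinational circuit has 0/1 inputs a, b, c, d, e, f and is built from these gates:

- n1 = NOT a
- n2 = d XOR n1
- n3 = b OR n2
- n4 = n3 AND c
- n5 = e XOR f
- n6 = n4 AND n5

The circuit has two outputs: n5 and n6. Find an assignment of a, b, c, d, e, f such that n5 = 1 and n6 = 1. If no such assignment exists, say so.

a=1, b=1, c=1, d=0, e=0, f=1

Check with a=1, b=1, c=1, d=0, e=0, f=1:
n1 = NOT a = NOT 1 = 0
n2 = d XOR n1 = 0 XOR 0 = 0
n3 = b OR n2 = 1 OR 0 = 1
n4 = n3 AND c = 1 AND 1 = 1
n5 = e XOR f = 0 XOR 1 = 1
n6 = n4 AND n5 = 1 AND 1 = 1
So n5 = 1 and n6 = 1.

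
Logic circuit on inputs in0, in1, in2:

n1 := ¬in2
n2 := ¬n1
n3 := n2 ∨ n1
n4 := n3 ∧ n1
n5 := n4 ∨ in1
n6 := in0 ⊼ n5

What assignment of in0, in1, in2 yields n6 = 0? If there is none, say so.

n6 = in0 ⊼ n5 must be 0, so both in0 = 1 and n5 = 1.
Check with in0=1, in1=0, in2=0:
n1 = ¬in2 = ¬0 = 1
n2 = ¬n1 = ¬1 = 0
n3 = n2 ∨ n1 = 0 ∨ 1 = 1
n4 = n3 ∧ n1 = 1 ∧ 1 = 1
n5 = n4 ∨ in1 = 1 ∨ 0 = 1
n6 = in0 ⊼ n5 = 1 ⊼ 1 = 0
So n6 = 0 as required.

in0=1, in1=0, in2=0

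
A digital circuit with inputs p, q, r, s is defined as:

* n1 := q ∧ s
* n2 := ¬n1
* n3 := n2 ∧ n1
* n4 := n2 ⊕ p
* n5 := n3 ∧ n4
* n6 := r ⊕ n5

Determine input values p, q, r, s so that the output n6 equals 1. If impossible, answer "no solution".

p=0 q=0 r=1 s=0

Check with p=0 q=0 r=1 s=0:
n1 = q ∧ s = 0 ∧ 0 = 0
n2 = ¬n1 = ¬0 = 1
n3 = n2 ∧ n1 = 1 ∧ 0 = 0
n4 = n2 ⊕ p = 1 ⊕ 0 = 1
n5 = n3 ∧ n4 = 0 ∧ 1 = 0
n6 = r ⊕ n5 = 1 ⊕ 0 = 1
So n6 = 1 as required.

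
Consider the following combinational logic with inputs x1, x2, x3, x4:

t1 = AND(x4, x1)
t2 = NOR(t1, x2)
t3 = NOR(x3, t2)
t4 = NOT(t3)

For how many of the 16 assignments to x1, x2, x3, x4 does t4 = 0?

5

t4 = NOT(t3) must be 0, so t3 = 1.
t3 = NOR(x3, t2) must be 1, so both x3 = 0 and t2 = 0.
t2 = NOR(t1, x2) must be 0, so at least one of t1, x2 is 1.
Enumerating the 16 input combinations, 5 give t4 = 0 and 11 give t4 = 1.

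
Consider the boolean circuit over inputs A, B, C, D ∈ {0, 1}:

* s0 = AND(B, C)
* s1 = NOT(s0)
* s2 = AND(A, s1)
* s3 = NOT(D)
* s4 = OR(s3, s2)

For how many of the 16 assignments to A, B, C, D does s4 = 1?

11

s4 = OR(s3, s2) must be 1, so at least one of s3, s2 is 1.
Enumerating the 16 input combinations, 11 give s4 = 1 and 5 give s4 = 0.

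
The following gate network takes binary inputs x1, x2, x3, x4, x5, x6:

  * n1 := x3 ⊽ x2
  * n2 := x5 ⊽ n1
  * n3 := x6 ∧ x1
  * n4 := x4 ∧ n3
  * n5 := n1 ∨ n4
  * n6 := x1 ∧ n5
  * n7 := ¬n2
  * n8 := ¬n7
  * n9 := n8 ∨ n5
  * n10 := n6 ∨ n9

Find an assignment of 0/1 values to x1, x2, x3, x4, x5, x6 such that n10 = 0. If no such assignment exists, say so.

n10 = n6 ∨ n9 must be 0, so both n6 = 0 and n9 = 0.
n6 = x1 ∧ n5 must be 0, so at least one of x1, n5 is 0.
Check with x1=0 x2=1 x3=0 x4=1 x5=1 x6=1:
n1 = x3 ⊽ x2 = 0 ⊽ 1 = 0
n2 = x5 ⊽ n1 = 1 ⊽ 0 = 0
n3 = x6 ∧ x1 = 1 ∧ 0 = 0
n4 = x4 ∧ n3 = 1 ∧ 0 = 0
n5 = n1 ∨ n4 = 0 ∨ 0 = 0
n6 = x1 ∧ n5 = 0 ∧ 0 = 0
n7 = ¬n2 = ¬0 = 1
n8 = ¬n7 = ¬1 = 0
n9 = n8 ∨ n5 = 0 ∨ 0 = 0
n10 = n6 ∨ n9 = 0 ∨ 0 = 0
So n10 = 0 as required.

x1=0 x2=1 x3=0 x4=1 x5=1 x6=1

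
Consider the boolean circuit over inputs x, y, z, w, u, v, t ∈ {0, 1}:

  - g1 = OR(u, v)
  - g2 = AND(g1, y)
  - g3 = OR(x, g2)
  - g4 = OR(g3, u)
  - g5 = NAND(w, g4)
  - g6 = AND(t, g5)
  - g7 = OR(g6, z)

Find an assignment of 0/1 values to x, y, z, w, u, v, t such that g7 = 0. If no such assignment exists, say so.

Check with x=1 y=1 z=0 w=0 u=0 v=1 t=0:
g1 = OR(u, v) = OR(0, 1) = 1
g2 = AND(g1, y) = AND(1, 1) = 1
g3 = OR(x, g2) = OR(1, 1) = 1
g4 = OR(g3, u) = OR(1, 0) = 1
g5 = NAND(w, g4) = NAND(0, 1) = 1
g6 = AND(t, g5) = AND(0, 1) = 0
g7 = OR(g6, z) = OR(0, 0) = 0
So g7 = 0 as required.

x=1 y=1 z=0 w=0 u=0 v=1 t=0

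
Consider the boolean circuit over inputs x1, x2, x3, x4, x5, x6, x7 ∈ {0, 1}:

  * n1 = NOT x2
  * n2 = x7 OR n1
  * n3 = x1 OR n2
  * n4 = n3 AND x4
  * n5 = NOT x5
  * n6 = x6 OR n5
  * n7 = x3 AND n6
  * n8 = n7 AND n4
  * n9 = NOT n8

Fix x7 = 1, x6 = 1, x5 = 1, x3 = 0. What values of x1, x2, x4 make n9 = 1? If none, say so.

x1=0, x2=0, x4=0

n9 = NOT n8 must be 1, so n8 = 0.
Check with x7 = 1, x6 = 1, x5 = 1, x3 = 0 and x1=0, x2=0, x4=0:
n1 = NOT x2 = NOT 0 = 1
n2 = x7 OR n1 = 1 OR 1 = 1
n3 = x1 OR n2 = 0 OR 1 = 1
n4 = n3 AND x4 = 1 AND 0 = 0
n5 = NOT x5 = NOT 1 = 0
n6 = x6 OR n5 = 1 OR 0 = 1
n7 = x3 AND n6 = 0 AND 1 = 0
n8 = n7 AND n4 = 0 AND 0 = 0
n9 = NOT n8 = NOT 0 = 1
So n9 = 1.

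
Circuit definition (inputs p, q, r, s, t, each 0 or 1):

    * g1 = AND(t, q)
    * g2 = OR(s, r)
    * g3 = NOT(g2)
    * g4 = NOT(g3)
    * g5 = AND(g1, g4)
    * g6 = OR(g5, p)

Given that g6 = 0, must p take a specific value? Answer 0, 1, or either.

g6 = OR(g5, p) must be 0, so both g5 = 0 and p = 0.
g5 = AND(g1, g4) must be 0, so at least one of g1, g4 is 0.
Every assignment with g6 = 0 has p = 0; there are 13 such assignment(s).

0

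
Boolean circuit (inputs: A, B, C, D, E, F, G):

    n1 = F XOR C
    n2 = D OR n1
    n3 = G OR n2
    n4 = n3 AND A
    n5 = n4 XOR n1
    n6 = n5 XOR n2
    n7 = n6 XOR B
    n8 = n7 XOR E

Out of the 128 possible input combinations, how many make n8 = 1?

64

n8 = n7 XOR E must be 1, so n7 and E differ.
Enumerating the 128 input combinations, 64 give n8 = 1 and 64 give n8 = 0.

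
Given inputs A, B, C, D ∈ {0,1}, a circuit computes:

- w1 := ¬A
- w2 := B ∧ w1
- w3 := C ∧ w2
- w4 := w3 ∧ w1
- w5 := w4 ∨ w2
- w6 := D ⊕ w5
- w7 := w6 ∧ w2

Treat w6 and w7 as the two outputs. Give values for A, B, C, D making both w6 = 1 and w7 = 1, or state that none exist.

Check with A=0, B=1, C=1, D=0:
w1 = ¬A = ¬0 = 1
w2 = B ∧ w1 = 1 ∧ 1 = 1
w3 = C ∧ w2 = 1 ∧ 1 = 1
w4 = w3 ∧ w1 = 1 ∧ 1 = 1
w5 = w4 ∨ w2 = 1 ∨ 1 = 1
w6 = D ⊕ w5 = 0 ⊕ 1 = 1
w7 = w6 ∧ w2 = 1 ∧ 1 = 1
So w6 = 1 and w7 = 1.

A=0, B=1, C=1, D=0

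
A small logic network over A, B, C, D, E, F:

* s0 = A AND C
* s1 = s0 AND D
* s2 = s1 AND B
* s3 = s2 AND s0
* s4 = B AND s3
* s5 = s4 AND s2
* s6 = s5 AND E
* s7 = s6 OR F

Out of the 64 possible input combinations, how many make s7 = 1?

s7 = s6 OR F must be 1, so at least one of s6, F is 1.
Enumerating the 64 input combinations, 33 give s7 = 1 and 31 give s7 = 0.

33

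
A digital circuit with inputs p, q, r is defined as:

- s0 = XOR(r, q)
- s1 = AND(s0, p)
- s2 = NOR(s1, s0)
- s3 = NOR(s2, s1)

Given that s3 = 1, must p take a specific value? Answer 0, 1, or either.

s3 = NOR(s2, s1) must be 1, so both s2 = 0 and s1 = 0.
s2 = NOR(s1, s0) must be 0, so at least one of s1, s0 is 1.
Every assignment with s3 = 1 has p = 0; there are 2 such assignment(s).
  p=0, q=0, r=1
  p=0, q=1, r=0

0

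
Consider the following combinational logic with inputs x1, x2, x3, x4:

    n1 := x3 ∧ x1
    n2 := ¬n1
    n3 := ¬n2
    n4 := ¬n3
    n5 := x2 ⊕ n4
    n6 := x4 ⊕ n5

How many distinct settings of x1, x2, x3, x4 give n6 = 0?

n6 = x4 ⊕ n5 must be 0, so x4 and n5 are equal.
Enumerating the 16 input combinations, 8 give n6 = 0 and 8 give n6 = 1.

8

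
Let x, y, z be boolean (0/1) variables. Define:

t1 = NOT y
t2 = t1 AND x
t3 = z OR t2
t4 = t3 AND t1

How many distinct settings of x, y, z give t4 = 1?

3

t4 = t3 AND t1 must be 1, so both t3 = 1 and t1 = 1.
t3 = z OR t2 must be 1, so at least one of z, t2 is 1.
Enumerating the 8 input combinations, 3 give t4 = 1 and 5 give t4 = 0.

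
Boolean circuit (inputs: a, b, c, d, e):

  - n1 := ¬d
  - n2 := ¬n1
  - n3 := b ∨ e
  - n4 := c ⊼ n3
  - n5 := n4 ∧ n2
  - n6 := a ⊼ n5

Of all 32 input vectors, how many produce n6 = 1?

n6 = a ⊼ n5 must be 1, so at least one of a, n5 is 0.
Enumerating the 32 input combinations, 27 give n6 = 1 and 5 give n6 = 0.

27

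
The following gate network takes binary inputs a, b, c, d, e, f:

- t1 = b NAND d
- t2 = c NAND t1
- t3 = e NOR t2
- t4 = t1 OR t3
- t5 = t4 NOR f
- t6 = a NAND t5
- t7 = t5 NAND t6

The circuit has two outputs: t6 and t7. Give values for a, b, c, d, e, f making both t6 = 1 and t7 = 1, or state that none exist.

Check with a=1 b=1 c=0 d=1 e=0 f=1:
t1 = b NAND d = 1 NAND 1 = 0
t2 = c NAND t1 = 0 NAND 0 = 1
t3 = e NOR t2 = 0 NOR 1 = 0
t4 = t1 OR t3 = 0 OR 0 = 0
t5 = t4 NOR f = 0 NOR 1 = 0
t6 = a NAND t5 = 1 NAND 0 = 1
t7 = t5 NAND t6 = 0 NAND 1 = 1
So t6 = 1 and t7 = 1.

a=1 b=1 c=0 d=1 e=0 f=1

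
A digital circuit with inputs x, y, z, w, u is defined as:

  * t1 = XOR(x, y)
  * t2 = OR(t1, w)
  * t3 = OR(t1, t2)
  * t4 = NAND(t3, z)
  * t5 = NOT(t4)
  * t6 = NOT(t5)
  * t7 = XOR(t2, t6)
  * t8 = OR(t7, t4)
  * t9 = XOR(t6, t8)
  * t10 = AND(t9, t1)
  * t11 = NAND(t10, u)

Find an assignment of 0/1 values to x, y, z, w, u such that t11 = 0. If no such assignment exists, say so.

Check with x=1, y=0, z=1, w=0, u=1:
t1 = XOR(x, y) = XOR(1, 0) = 1
t2 = OR(t1, w) = OR(1, 0) = 1
t3 = OR(t1, t2) = OR(1, 1) = 1
t4 = NAND(t3, z) = NAND(1, 1) = 0
t5 = NOT(t4) = NOT 0 = 1
t6 = NOT(t5) = NOT 1 = 0
t7 = XOR(t2, t6) = XOR(1, 0) = 1
t8 = OR(t7, t4) = OR(1, 0) = 1
t9 = XOR(t6, t8) = XOR(0, 1) = 1
t10 = AND(t9, t1) = AND(1, 1) = 1
t11 = NAND(t10, u) = NAND(1, 1) = 0
So t11 = 0 as required.

x=1, y=0, z=1, w=0, u=1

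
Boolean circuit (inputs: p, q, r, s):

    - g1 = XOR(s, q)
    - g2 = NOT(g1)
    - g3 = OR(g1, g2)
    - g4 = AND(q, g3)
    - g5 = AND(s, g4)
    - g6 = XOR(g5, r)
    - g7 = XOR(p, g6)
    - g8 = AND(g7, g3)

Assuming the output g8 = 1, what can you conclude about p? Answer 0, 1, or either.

either

Both values of p occur among assignments with g8 = 1:
  p=0: p=0, q=0, r=1, s=0
  p=1: p=1, q=0, r=0, s=0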